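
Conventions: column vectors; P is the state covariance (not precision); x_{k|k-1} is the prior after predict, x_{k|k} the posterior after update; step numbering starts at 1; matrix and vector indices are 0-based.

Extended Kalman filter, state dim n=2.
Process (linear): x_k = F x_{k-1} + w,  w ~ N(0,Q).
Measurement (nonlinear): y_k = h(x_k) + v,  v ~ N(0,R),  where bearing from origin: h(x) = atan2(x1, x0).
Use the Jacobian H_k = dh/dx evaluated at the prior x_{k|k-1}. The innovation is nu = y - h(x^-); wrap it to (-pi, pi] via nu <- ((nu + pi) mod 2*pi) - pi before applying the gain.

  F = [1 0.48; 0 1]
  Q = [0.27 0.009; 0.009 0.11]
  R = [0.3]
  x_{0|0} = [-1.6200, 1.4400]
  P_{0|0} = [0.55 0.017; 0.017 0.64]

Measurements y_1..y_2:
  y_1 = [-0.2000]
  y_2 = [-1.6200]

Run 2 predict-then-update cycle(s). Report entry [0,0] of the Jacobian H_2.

step 1: x^-=[-0.9288, 1.4400]  P^-=[0.9838 0.3332; 0.3332 0.7500]  H_jac=[-0.4904 -0.3163]  S=[0.7150]  K=[-0.8221; -0.5603]  nu=[-2.3436]  x^+=[0.9980, 2.7532]  P^+=[0.5005 0.0038; 0.0038 0.5255]
step 2: x^-=[2.3196, 2.7532]  P^-=[0.8952 0.2651; 0.2651 0.6355]  H_jac=[-0.2124 0.1790]  S=[0.3406]  K=[-0.4191; 0.1686]  nu=[-2.4907]  x^+=[3.3633, 2.3332]  P^+=[0.8354 0.2891; 0.2891 0.6258]

H_jac[0,0] = -0.2124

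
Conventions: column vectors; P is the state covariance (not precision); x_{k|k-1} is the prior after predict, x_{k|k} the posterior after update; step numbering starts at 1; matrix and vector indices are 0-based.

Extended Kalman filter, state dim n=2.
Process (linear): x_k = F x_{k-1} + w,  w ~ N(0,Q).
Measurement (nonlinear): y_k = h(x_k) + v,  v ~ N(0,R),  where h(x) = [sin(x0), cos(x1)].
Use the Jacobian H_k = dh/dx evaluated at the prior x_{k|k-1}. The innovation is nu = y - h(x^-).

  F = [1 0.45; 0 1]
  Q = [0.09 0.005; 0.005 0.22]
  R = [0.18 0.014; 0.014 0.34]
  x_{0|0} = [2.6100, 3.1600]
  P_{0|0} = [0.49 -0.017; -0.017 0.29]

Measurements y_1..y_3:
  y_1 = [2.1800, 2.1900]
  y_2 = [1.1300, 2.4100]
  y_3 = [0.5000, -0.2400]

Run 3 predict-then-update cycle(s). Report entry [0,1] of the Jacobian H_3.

H_jac[0,1] = 0.0000

step 1: x^-=[4.0320, 3.1600]  P^-=[0.6234 0.1185; 0.1185 0.5100]  H_jac=[-0.6291 0.0000; 0.0000 0.0184]  S=[0.4267 0.0126; 0.0126 0.3402]  K=[-0.9203 0.0406; -0.1757 0.0341]  nu=[2.9573, 3.1898]  x^+=[1.4399, 2.7492]  P^+=[0.2624 0.0495; 0.0495 0.4966]
step 2: x^-=[2.6770, 2.7492]  P^-=[0.4975 0.2780; 0.2780 0.7166]  H_jac=[-0.8940 0.0000; 0.0000 -0.3824]  S=[0.5777 0.1090; 0.1090 0.4448]  K=[-0.7601 -0.0527; -0.3292 -0.5354]  nu=[0.6820, 3.3340]  x^+=[1.9831, 0.7398]  P^+=[0.1539 0.0747; 0.0747 0.4881]
step 3: x^-=[2.3160, 0.7398]  P^-=[0.4099 0.2993; 0.2993 0.7081]  H_jac=[-0.6781 0.0000; 0.0000 -0.6741]  S=[0.3685 0.1508; 0.1508 0.6618]  K=[-0.6943 -0.1467; -0.2819 -0.6571]  nu=[-0.2350, -0.9786]  x^+=[2.6226, 1.4490]  P^+=[0.1873 0.0884; 0.0884 0.3372]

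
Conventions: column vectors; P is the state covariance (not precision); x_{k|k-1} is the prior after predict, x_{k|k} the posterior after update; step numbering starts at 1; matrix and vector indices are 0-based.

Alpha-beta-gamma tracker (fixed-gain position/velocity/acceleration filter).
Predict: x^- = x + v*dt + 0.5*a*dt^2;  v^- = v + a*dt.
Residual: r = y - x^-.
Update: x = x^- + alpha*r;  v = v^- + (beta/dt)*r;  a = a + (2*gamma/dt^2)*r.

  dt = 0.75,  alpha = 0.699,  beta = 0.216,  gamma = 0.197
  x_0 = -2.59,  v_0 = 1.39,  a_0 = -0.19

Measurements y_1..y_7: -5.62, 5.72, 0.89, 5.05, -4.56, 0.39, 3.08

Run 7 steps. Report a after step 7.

step 1: x_pred=-1.6009  r=-4.0191  x^+=-4.4103  v^+=0.0900  a^+=-3.0051
step 2: x_pred=-5.1879  r=10.9079  x^+=2.4367  v^+=0.9777  a^+=4.6353
step 3: x_pred=4.4736  r=-3.5836  x^+=1.9687  v^+=3.4220  a^+=2.1252
step 4: x_pred=5.1329  r=-0.0829  x^+=5.0750  v^+=4.9920  a^+=2.0671
step 5: x_pred=9.4003  r=-13.9603  x^+=-0.3579  v^+=2.5218  a^+=-7.7113
step 6: x_pred=-0.6354  r=1.0254  x^+=0.0813  v^+=-2.9664  a^+=-6.9931
step 7: x_pred=-4.1103  r=7.1903  x^+=0.9157  v^+=-6.1404  a^+=-1.9567

a_post = -1.9567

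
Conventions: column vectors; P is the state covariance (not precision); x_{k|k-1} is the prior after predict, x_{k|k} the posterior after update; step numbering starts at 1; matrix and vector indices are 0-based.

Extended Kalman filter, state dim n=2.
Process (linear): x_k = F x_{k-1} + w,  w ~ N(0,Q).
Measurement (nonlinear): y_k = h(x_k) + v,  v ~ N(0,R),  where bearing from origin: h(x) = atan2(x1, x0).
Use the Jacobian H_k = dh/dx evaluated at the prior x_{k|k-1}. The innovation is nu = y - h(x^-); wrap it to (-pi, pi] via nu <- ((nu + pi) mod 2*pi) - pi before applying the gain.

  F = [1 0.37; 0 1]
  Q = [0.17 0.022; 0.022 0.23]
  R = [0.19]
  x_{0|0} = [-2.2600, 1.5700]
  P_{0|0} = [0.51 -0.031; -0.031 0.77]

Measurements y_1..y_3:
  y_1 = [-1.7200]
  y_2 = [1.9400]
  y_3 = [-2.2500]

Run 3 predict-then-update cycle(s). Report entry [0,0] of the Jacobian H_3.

step 1: x^-=[-1.6791, 1.5700]  P^-=[0.7625 0.2759; 0.2759 1.0000]  H_jac=[-0.2971 -0.3178]  S=[0.4104]  K=[-0.7657; -0.9741]  nu=[2.1734]  x^+=[-3.3432, -0.5471]  P^+=[0.5219 -0.0302; -0.0302 0.6106]
step 2: x^-=[-3.5456, -0.5471]  P^-=[0.7532 0.2178; 0.2178 0.8406]  H_jac=[0.0425 -0.2755]  S=[0.2501]  K=[-0.1119; -0.8891]  nu=[-1.3547]  x^+=[-3.3941, 0.6574]  P^+=[0.7500 0.1929; 0.1929 0.6430]
step 3: x^-=[-3.1508, 0.6574]  P^-=[1.1508 0.4528; 0.4528 0.8730]  H_jac=[-0.0635 -0.3041]  S=[0.2929]  K=[-0.7196; -1.0047]  nu=[1.0973]  x^+=[-3.9404, -0.4451]  P^+=[0.9992 0.2411; 0.2411 0.5774]

H_jac[0,0] = -0.0635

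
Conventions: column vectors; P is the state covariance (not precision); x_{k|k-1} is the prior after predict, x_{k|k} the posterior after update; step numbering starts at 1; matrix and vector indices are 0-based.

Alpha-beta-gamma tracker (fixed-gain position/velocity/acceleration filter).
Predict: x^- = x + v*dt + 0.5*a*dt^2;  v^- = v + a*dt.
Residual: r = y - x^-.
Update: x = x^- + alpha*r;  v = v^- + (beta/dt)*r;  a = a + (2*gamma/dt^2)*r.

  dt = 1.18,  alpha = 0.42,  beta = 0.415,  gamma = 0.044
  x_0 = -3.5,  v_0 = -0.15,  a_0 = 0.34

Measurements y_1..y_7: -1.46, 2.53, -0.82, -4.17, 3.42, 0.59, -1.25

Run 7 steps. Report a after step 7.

a_post = -0.1730

step 1: x_pred=-3.4403  r=1.9803  x^+=-2.6086  v^+=0.9477  a^+=0.4652
step 2: x_pred=-1.1665  r=3.6965  x^+=0.3860  v^+=2.7966  a^+=0.6988
step 3: x_pred=4.1725  r=-4.9925  x^+=2.0756  v^+=1.8653  a^+=0.3832
step 4: x_pred=4.5435  r=-8.7135  x^+=0.8838  v^+=-0.7470  a^+=-0.1674
step 5: x_pred=-0.1142  r=3.5342  x^+=1.3702  v^+=0.2984  a^+=0.0559
step 6: x_pred=1.7612  r=-1.1712  x^+=1.2693  v^+=-0.0475  a^+=-0.0181
step 7: x_pred=1.2006  r=-2.4506  x^+=0.1713  v^+=-0.9308  a^+=-0.1730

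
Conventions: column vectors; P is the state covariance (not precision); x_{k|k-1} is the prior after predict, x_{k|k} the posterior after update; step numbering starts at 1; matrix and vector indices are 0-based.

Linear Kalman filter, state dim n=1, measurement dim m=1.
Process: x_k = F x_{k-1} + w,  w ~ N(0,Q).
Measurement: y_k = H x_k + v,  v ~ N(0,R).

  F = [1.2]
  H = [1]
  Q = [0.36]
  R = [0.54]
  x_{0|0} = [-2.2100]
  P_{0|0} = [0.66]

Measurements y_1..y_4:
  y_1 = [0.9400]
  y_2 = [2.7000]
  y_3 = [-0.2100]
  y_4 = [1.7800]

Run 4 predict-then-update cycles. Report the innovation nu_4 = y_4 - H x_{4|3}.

step 1: x^-=[-2.6520]  P^-=[1.3104]  S=[1.8504]  K=[0.7082]  nu=[3.5920]  x^+=[-0.1082]  P^+=[0.3824]
step 2: x^-=[-0.1299]  P^-=[0.9107]  S=[1.4507]  K=[0.6278]  nu=[2.8299]  x^+=[1.6466]  P^+=[0.3390]
step 3: x^-=[1.9759]  P^-=[0.8481]  S=[1.3881]  K=[0.6110]  nu=[-2.1859]  x^+=[0.6403]  P^+=[0.3299]
step 4: x^-=[0.7684]  P^-=[0.8351]  S=[1.3751]  K=[0.6073]  nu=[1.0116]  x^+=[1.3828]  P^+=[0.3279]

innov = [1.0116]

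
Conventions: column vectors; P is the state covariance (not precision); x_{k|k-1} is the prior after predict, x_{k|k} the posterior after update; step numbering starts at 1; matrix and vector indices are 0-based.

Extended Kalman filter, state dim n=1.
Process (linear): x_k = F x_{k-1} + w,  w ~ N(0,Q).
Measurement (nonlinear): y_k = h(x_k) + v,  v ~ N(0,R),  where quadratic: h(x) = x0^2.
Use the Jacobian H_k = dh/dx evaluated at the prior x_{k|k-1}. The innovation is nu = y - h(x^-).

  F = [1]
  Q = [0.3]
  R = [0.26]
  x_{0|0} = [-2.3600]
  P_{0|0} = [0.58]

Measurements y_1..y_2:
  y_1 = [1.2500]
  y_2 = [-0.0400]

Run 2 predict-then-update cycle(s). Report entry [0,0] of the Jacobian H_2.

step 1: x^-=[-2.3600]  P^-=[0.8800]  H_jac=[-4.7200]  S=[19.8650]  K=[-0.2091]  nu=[-4.3196]  x^+=[-1.4568]  P^+=[0.0115]
step 2: x^-=[-1.4568]  P^-=[0.3115]  H_jac=[-2.9136]  S=[2.9045]  K=[-0.3125]  nu=[-2.1623]  x^+=[-0.7811]  P^+=[0.0279]

H_jac[0,0] = -2.9136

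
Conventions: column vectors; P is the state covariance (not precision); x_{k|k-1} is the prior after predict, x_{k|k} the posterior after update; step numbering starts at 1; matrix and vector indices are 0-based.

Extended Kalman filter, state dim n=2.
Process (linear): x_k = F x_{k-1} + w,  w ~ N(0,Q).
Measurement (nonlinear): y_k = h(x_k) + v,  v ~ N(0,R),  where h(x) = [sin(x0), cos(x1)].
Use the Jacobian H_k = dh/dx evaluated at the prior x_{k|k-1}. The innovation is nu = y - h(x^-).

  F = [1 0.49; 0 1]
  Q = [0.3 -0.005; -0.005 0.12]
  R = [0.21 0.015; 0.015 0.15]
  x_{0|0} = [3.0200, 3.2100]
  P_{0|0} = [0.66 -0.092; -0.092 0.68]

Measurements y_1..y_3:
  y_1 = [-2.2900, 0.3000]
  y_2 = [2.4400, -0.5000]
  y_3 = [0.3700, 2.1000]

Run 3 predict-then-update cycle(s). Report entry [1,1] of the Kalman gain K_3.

step 1: x^-=[4.5929, 3.2100]  P^-=[1.0331 0.2362; 0.2362 0.8000]  H_jac=[-0.1192 0.0000; 0.0000 0.0684]  S=[0.2247 0.0131; 0.0131 0.1537]  K=[-0.5570 0.1524; -0.1467 0.3682]  nu=[-1.2971, 1.2977]  x^+=[5.5131, 3.8781]  P^+=[0.9621 0.2122; 0.2122 0.7757]
step 2: x^-=[7.4134, 3.8781]  P^-=[1.6562 0.5873; 0.5873 0.8957]  H_jac=[0.4265 0.0000; 0.0000 0.6717]  S=[0.5112 0.1832; 0.1832 0.5542]  K=[1.2779 0.2893; 0.1143 1.0480]  nu=[1.5355, 0.2408]  x^+=[9.4454, 4.3060]  P^+=[0.6395 0.0931; 0.0931 0.2366]
step 3: x^-=[11.5553, 4.3060]  P^-=[1.0876 0.2041; 0.2041 0.3566]  H_jac=[0.5309 0.0000; 0.0000 0.9185]  S=[0.5166 0.1145; 0.1145 0.4509]  K=[1.0868 0.1397; 0.0516 0.7134]  nu=[1.2174, 2.4953]  x^+=[13.2270, 6.1489]  P^+=[0.4338 0.0406; 0.0406 0.1173]

K[1,1] = 0.7134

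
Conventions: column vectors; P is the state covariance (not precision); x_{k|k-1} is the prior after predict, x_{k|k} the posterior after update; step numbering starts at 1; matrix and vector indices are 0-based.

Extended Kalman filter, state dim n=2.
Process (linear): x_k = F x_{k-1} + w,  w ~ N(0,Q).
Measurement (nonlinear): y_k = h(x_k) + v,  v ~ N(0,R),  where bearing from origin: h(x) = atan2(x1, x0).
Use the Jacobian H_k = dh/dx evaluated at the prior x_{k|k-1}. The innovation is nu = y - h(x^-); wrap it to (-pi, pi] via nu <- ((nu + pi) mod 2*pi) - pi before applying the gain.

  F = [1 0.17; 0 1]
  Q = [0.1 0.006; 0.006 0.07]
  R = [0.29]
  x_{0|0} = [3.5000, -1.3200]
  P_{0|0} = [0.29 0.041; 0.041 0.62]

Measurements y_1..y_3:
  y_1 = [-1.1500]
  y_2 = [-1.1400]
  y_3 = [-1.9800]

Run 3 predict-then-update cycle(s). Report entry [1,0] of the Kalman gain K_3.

step 1: x^-=[3.2756, -1.3200]  P^-=[0.4219 0.1524; 0.1524 0.6900]  H_jac=[0.1058 0.2626]  S=[0.3508]  K=[0.2414; 0.5626]  nu=[-0.7669]  x^+=[3.0905, -1.7515]  P^+=[0.4014 0.1048; 0.1048 0.5790]
step 2: x^-=[2.7927, -1.7515]  P^-=[0.5538 0.2092; 0.2092 0.6490]  H_jac=[0.1612 0.2570]  S=[0.3646]  K=[0.3923; 0.5499]  nu=[-0.5799]  x^+=[2.5653, -2.0703]  P^+=[0.4977 0.1305; 0.1305 0.5387]
step 3: x^-=[2.2133, -2.0703]  P^-=[0.6576 0.2281; 0.2281 0.6087]  H_jac=[0.2254 0.2410]  S=[0.3835]  K=[0.5298; 0.5165]  nu=[-1.2280]  x^+=[1.5627, -2.7046]  P^+=[0.5500 0.1232; 0.1232 0.5064]

K[1,0] = 0.5165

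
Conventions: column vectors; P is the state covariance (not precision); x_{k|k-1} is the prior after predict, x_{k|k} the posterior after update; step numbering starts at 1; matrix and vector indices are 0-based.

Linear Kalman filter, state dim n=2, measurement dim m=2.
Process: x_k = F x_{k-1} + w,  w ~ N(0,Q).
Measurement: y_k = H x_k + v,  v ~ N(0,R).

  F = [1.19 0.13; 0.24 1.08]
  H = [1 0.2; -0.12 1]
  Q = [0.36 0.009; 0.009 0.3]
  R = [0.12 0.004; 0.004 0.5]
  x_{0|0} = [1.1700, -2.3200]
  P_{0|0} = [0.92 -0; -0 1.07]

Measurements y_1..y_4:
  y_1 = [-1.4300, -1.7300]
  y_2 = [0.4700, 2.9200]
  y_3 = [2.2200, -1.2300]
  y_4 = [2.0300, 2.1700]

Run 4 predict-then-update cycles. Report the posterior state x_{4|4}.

step 1: x^-=[1.0907, -2.2248]  P^-=[1.6809 0.4220; 0.4220 1.6010]  S=[2.0337 0.5344; 0.5344 2.0240]  K=[0.9020 -0.1293; 0.1759 0.7196]  nu=[-2.0757, 0.6257]  x^+=[-0.8625, -2.1396]  P^+=[0.1171 -0.0470; -0.0470 0.3549]
step 2: x^-=[-1.3045, -2.5178]  P^-=[0.5173 0.0304; 0.0304 0.6963]  S=[0.6773 0.1109; 0.1109 1.1964]  K=[0.7890 -0.0996; 0.1581 0.5643]  nu=[2.2781, 5.2813]  x^+=[-0.0329, 0.8225]  P^+=[0.1012 -0.0345; -0.0345 0.2786]
step 3: x^-=[0.0677, 0.8804]  P^-=[0.4973 0.0316; 0.0316 0.6129]  S=[0.6545 0.0978; 0.0978 1.1125]  K=[0.7836 -0.0941; 0.1559 0.5338]  nu=[1.9762, -2.1023]  x^+=[1.8140, 0.0661]  P^+=[0.1000 -0.0319; -0.0319 0.2637]
step 4: x^-=[2.1673, 0.5068]  P^-=[0.4962 0.0326; 0.0326 0.5968]  S=[0.6532 0.0956; 0.0956 1.0961]  K=[0.7834 -0.0929; 0.1554 0.5273]  nu=[-0.2387, 1.9233]  x^+=[1.8016, 1.4839]  P^+=[0.0999 -0.0313; -0.0313 0.2605]

x_post = [1.8016, 1.4839]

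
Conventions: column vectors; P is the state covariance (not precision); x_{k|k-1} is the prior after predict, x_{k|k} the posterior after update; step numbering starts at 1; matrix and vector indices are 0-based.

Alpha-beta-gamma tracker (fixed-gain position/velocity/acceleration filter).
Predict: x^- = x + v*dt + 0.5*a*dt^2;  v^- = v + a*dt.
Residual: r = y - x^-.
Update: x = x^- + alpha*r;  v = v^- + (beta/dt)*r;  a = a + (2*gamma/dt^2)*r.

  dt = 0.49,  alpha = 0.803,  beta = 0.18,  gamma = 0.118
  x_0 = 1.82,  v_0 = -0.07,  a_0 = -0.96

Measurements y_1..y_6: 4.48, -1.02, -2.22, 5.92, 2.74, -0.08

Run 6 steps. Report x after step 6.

step 1: x_pred=1.6705  r=2.8095  x^+=3.9265  v^+=0.4917  a^+=1.8016
step 2: x_pred=4.3837  r=-5.4037  x^+=0.0445  v^+=-0.6106  a^+=-3.5099
step 3: x_pred=-0.6760  r=-1.5440  x^+=-1.9158  v^+=-2.8976  a^+=-5.0275
step 4: x_pred=-3.9392  r=9.8592  x^+=3.9777  v^+=-1.7393  a^+=4.6634
step 5: x_pred=3.6853  r=-0.9453  x^+=2.9262  v^+=0.1985  a^+=3.7342
step 6: x_pred=3.4718  r=-3.5518  x^+=0.6197  v^+=0.7235  a^+=0.2431

x_post = 0.6197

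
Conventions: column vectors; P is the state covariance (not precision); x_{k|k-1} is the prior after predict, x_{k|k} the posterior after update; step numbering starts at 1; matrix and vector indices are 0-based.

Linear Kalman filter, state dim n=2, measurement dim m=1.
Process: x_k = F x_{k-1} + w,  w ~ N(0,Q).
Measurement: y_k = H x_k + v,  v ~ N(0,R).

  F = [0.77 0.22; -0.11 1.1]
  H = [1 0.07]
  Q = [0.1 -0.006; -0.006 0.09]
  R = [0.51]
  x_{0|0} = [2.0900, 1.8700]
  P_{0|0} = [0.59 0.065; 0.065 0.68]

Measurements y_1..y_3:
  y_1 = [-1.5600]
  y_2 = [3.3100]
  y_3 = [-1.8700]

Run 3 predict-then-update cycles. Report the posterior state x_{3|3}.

x_post = [0.2447, 0.4715]

step 1: x^-=[2.0207, 1.8271]  P^-=[0.5047 0.1621; 0.1621 0.9042]  S=[1.0419]  K=[0.4954; 0.2163]  nu=[-3.7086]  x^+=[0.1836, 1.0249]  P^+=[0.2491 0.0504; 0.0504 0.8555]
step 2: x^-=[0.3669, 1.1072]  P^-=[0.3062 0.2214; 0.2214 1.1159]  S=[0.8526]  K=[0.3773; 0.3513]  nu=[2.8656]  x^+=[1.4480, 2.1139]  P^+=[0.1848 0.1084; 0.1084 1.0107]
step 3: x^-=[1.5800, 2.1660]  P^-=[0.2952 0.3121; 0.3121 1.2889]  S=[0.8552]  K=[0.3707; 0.4705]  nu=[-3.6016]  x^+=[0.2447, 0.4715]  P^+=[0.1777 0.1630; 0.1630 1.0996]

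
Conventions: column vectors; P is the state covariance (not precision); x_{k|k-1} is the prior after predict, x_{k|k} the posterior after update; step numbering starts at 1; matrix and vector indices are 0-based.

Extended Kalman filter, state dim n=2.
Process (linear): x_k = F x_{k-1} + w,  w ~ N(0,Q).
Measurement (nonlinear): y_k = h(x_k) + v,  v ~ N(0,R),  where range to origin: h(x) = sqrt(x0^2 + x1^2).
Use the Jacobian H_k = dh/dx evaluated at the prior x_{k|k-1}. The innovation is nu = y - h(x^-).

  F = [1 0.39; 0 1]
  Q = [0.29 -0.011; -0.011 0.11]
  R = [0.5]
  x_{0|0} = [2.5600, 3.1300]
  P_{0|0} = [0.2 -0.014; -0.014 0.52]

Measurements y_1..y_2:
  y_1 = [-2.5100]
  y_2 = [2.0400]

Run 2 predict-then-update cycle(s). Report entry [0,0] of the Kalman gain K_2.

step 1: x^-=[3.7807, 3.1300]  P^-=[0.5582 0.1778; 0.1778 0.6300]  H_jac=[0.7703 0.6377]  S=[1.2621]  K=[0.4305; 0.4269]  nu=[-7.4182]  x^+=[0.5871, -0.0365]  P^+=[0.3243 -0.0541; -0.0541 0.4001]
step 2: x^-=[0.5728, -0.0365]  P^-=[0.6329 0.0909; 0.0909 0.5101]  H_jac=[0.9980 -0.0635]  S=[1.1209]  K=[0.5584; 0.0520]  nu=[1.4660]  x^+=[1.3914, 0.0398]  P^+=[0.2835 0.0583; 0.0583 0.5070]

K[0,0] = 0.5584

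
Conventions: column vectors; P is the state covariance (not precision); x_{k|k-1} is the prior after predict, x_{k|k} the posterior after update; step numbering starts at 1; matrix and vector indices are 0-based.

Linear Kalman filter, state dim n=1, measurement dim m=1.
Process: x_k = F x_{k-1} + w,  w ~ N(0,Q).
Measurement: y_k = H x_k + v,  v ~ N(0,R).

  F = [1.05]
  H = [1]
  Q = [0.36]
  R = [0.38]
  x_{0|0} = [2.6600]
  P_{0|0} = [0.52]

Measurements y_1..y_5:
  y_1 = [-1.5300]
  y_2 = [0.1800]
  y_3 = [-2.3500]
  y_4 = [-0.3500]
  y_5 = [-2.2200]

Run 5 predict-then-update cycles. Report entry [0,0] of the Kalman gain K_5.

K[0,0] = 0.6199

step 1: x^-=[2.7930]  P^-=[0.9333]  S=[1.3133]  K=[0.7107]  nu=[-4.3230]  x^+=[-0.2792]  P^+=[0.2700]
step 2: x^-=[-0.2931]  P^-=[0.6577]  S=[1.0377]  K=[0.6338]  nu=[0.4731]  x^+=[0.0068]  P^+=[0.2408]
step 3: x^-=[0.0071]  P^-=[0.6255]  S=[1.0055]  K=[0.6221]  nu=[-2.3571]  x^+=[-1.4592]  P^+=[0.2364]
step 4: x^-=[-1.5322]  P^-=[0.6206]  S=[1.0006]  K=[0.6202]  nu=[1.1822]  x^+=[-0.7990]  P^+=[0.2357]
step 5: x^-=[-0.8389]  P^-=[0.6198]  S=[0.9998]  K=[0.6199]  nu=[-1.3811]  x^+=[-1.6951]  P^+=[0.2356]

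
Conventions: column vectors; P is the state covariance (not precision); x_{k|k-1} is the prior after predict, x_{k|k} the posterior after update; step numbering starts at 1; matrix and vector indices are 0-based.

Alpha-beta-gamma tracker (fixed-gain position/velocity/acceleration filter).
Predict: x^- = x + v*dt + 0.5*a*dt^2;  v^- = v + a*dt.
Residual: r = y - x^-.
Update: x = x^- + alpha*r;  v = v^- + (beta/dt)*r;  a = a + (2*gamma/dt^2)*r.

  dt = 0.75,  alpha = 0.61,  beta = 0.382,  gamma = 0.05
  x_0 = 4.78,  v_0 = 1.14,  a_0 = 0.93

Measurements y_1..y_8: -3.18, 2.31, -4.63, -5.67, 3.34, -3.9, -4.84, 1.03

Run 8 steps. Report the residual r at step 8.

step 1: x_pred=5.8966  r=-9.0766  x^+=0.3599  v^+=-2.7855  a^+=-0.6836
step 2: x_pred=-1.9215  r=4.2315  x^+=0.6597  v^+=-1.1429  a^+=0.0687
step 3: x_pred=-0.1782  r=-4.4518  x^+=-2.8938  v^+=-3.3589  a^+=-0.7228
step 4: x_pred=-5.6163  r=-0.0537  x^+=-5.6490  v^+=-3.9284  a^+=-0.7323
step 5: x_pred=-8.8013  r=12.1413  x^+=-1.3951  v^+=1.7064  a^+=1.4261
step 6: x_pred=0.2858  r=-4.1858  x^+=-2.2676  v^+=0.6440  a^+=0.6820
step 7: x_pred=-1.5927  r=-3.2473  x^+=-3.5736  v^+=-0.4984  a^+=0.1047
step 8: x_pred=-3.9180  r=4.9480  x^+=-0.8997  v^+=2.1002  a^+=0.9843

resid = 4.9480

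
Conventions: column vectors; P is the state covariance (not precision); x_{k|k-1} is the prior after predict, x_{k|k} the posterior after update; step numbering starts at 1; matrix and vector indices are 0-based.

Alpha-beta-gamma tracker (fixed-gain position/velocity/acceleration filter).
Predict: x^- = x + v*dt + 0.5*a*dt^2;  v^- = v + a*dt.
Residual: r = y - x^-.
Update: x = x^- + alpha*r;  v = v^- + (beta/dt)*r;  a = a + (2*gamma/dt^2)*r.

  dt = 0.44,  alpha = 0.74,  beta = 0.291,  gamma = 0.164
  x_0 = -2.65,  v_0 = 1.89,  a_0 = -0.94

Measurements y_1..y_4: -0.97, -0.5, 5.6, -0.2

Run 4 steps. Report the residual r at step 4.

step 1: x_pred=-1.9094  r=0.9394  x^+=-1.2142  v^+=2.0977  a^+=0.6515
step 2: x_pred=-0.2282  r=-0.2718  x^+=-0.4293  v^+=2.2046  a^+=0.1910
step 3: x_pred=0.5592  r=5.0408  x^+=4.2894  v^+=5.6225  a^+=8.7313
step 4: x_pred=7.6085  r=-7.8085  x^+=1.8302  v^+=4.3000  a^+=-4.4979

resid = -7.8085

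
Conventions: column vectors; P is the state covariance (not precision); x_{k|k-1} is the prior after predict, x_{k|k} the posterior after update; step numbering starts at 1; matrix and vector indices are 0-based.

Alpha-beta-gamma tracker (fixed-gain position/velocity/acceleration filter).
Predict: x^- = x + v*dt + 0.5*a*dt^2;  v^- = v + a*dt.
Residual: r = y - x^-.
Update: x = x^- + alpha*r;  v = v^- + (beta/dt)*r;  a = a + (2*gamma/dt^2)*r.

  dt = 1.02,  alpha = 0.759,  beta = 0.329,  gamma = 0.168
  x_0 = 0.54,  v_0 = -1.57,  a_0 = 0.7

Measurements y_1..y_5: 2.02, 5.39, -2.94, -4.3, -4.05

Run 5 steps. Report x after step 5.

step 1: x_pred=-0.6973  r=2.7173  x^+=1.3651  v^+=0.0204  a^+=1.5775
step 2: x_pred=2.2066  r=3.1834  x^+=4.6228  v^+=2.6563  a^+=2.6056
step 3: x_pred=8.6877  r=-11.6277  x^+=-0.1377  v^+=1.5636  a^+=-1.1496
step 4: x_pred=0.8591  r=-5.1591  x^+=-3.0567  v^+=-1.2731  a^+=-2.8157
step 5: x_pred=-5.8199  r=1.7699  x^+=-4.4766  v^+=-3.5742  a^+=-2.2441

x_post = -4.4766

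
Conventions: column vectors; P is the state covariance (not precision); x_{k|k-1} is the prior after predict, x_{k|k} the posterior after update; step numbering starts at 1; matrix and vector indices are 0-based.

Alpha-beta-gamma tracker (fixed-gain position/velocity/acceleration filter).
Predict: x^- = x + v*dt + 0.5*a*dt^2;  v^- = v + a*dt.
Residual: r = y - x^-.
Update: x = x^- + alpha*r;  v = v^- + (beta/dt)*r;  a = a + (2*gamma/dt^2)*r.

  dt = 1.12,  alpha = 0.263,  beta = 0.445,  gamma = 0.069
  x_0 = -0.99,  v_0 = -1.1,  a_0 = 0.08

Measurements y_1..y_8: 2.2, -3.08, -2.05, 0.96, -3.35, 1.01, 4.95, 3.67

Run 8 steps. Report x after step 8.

step 1: x_pred=-2.1718  r=4.3718  x^+=-1.0220  v^+=0.7266  a^+=0.5610
step 2: x_pred=0.1436  r=-3.2236  x^+=-0.7042  v^+=0.0741  a^+=0.2063
step 3: x_pred=-0.4918  r=-1.5582  x^+=-0.9016  v^+=-0.3139  a^+=0.0349
step 4: x_pred=-1.2313  r=2.1913  x^+=-0.6550  v^+=0.5958  a^+=0.2760
step 5: x_pred=0.1854  r=-3.5354  x^+=-0.7444  v^+=-0.4998  a^+=-0.1130
step 6: x_pred=-1.3750  r=2.3850  x^+=-0.7478  v^+=0.3213  a^+=0.1494
step 7: x_pred=-0.2942  r=5.2442  x^+=1.0851  v^+=2.5723  a^+=0.7263
step 8: x_pred=4.4216  r=-0.7516  x^+=4.2239  v^+=3.0872  a^+=0.6437

x_post = 4.2239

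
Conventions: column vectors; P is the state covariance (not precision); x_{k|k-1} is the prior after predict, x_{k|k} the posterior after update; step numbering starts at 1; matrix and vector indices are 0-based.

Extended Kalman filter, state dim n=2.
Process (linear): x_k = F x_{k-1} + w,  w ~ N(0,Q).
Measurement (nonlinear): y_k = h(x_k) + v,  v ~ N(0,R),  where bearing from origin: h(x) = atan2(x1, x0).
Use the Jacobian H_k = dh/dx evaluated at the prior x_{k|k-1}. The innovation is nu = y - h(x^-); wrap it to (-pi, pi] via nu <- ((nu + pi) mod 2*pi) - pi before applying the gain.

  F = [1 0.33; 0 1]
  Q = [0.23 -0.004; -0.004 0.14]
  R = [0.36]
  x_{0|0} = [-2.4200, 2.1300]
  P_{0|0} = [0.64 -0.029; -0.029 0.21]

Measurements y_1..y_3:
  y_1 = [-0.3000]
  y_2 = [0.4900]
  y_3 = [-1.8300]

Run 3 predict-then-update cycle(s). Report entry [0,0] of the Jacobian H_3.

H_jac[0,0] = -0.2341

step 1: x^-=[-1.7171, 2.1300]  P^-=[0.8737 0.0363; 0.0363 0.3500]  H_jac=[-0.2846 -0.2294]  S=[0.4539]  K=[-0.5661; -0.1996]  nu=[-2.5493]  x^+=[-0.2740, 2.6389]  P^+=[0.7283 -0.0150; -0.0150 0.3319]
step 2: x^-=[0.5969, 2.6389]  P^-=[0.9845 0.0905; 0.0905 0.4719]  H_jac=[-0.3605 0.0815]  S=[0.4858]  K=[-0.7154; 0.0120]  nu=[-0.8584]  x^+=[1.2110, 2.6286]  P^+=[0.7359 0.0947; 0.0947 0.4718]
step 3: x^-=[2.0784, 2.6286]  P^-=[1.0798 0.2464; 0.2464 0.6118]  H_jac=[-0.2341 0.1851]  S=[0.4188]  K=[-0.4946; 0.1327]  nu=[-2.7318]  x^+=[3.4297, 2.2662]  P^+=[0.9773 0.2739; 0.2739 0.6045]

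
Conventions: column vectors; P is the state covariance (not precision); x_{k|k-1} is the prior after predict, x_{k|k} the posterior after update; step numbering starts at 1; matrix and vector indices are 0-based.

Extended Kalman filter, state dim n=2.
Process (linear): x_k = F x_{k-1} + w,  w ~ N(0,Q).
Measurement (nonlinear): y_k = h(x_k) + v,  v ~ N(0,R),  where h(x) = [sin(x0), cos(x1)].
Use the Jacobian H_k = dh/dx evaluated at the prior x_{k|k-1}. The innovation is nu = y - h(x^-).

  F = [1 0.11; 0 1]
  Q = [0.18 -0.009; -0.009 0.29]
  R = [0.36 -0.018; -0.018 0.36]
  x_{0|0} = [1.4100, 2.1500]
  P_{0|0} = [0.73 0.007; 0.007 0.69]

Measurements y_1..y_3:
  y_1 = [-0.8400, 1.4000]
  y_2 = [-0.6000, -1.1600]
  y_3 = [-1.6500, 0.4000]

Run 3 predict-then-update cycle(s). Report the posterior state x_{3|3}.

step 1: x^-=[1.6465, 2.1500]  P^-=[0.9199 0.0739; 0.0739 0.9800]  H_jac=[-0.0756 0.0000; 0.0000 -0.8369]  S=[0.3653 -0.0133; -0.0133 1.0464]  K=[-0.1927 -0.0616; -0.0439 -0.7844]  nu=[-1.8371, 1.9474]  x^+=[1.8807, 0.7032]  P^+=[0.9027 0.0223; 0.0223 0.3365]
step 2: x^-=[1.9580, 0.7032]  P^-=[1.0917 0.0503; 0.0503 0.6265]  H_jac=[-0.3776 0.0000; 0.0000 -0.6467]  S=[0.5157 -0.0057; -0.0057 0.6220]  K=[-0.8001 -0.0597; -0.0441 -0.6517]  nu=[-1.5260, -1.9227]  x^+=[3.2937, 2.0236]  P^+=[0.7599 0.0110; 0.0110 0.3616]
step 3: x^-=[3.5163, 2.0236]  P^-=[0.9467 0.0417; 0.0417 0.6516]  H_jac=[-0.9306 0.0000; 0.0000 -0.8992]  S=[1.1799 0.0169; 0.0169 0.8869]  K=[-0.7463 -0.0281; -0.0234 -0.6602]  nu=[-1.2840, 0.8375]  x^+=[4.4510, 1.5008]  P^+=[0.2881 -0.0037; -0.0037 0.2638]

x_post = [4.4510, 1.5008]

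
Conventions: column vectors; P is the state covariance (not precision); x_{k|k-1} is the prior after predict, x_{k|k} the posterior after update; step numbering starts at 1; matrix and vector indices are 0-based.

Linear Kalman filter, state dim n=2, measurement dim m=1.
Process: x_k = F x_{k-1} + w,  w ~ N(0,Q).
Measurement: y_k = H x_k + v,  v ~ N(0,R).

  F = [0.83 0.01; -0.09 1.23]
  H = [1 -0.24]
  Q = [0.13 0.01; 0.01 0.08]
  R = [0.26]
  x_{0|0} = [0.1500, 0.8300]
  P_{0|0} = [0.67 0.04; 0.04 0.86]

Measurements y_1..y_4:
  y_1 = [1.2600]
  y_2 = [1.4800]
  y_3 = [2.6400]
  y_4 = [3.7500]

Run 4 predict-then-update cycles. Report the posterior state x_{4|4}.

x_post = [1.9409, -3.0491]

step 1: x^-=[0.1328, 1.0074]  P^-=[0.5923 0.0113; 0.0113 1.3777]  S=[0.9262]  K=[0.6366; -0.3447]  nu=[1.3690]  x^+=[1.0042, 0.5355]  P^+=[0.2170 0.2146; 0.2146 1.2676]
step 2: x^-=[0.8389, 0.5682]  P^-=[0.2832 0.2283; 0.2283 1.9520]  S=[0.5461]  K=[0.4183; -0.4399]  nu=[0.7775]  x^+=[1.1641, 0.2262]  P^+=[0.1876 0.3287; 0.3287 1.8463]
step 3: x^-=[0.9684, 0.1735]  P^-=[0.2649 0.3540; 0.3540 2.8020]  S=[0.5164]  K=[0.3485; -0.6167]  nu=[1.7132]  x^+=[1.5655, -0.8831]  P^+=[0.2022 0.4650; 0.4650 2.6056]
step 4: x^-=[1.2905, -1.2272]  P^-=[0.2773 0.5012; 0.5012 3.9207]  S=[0.5225]  K=[0.3004; -0.8416]  nu=[2.1650]  x^+=[1.9409, -3.0491]  P^+=[0.2301 0.6333; 0.6333 3.5506]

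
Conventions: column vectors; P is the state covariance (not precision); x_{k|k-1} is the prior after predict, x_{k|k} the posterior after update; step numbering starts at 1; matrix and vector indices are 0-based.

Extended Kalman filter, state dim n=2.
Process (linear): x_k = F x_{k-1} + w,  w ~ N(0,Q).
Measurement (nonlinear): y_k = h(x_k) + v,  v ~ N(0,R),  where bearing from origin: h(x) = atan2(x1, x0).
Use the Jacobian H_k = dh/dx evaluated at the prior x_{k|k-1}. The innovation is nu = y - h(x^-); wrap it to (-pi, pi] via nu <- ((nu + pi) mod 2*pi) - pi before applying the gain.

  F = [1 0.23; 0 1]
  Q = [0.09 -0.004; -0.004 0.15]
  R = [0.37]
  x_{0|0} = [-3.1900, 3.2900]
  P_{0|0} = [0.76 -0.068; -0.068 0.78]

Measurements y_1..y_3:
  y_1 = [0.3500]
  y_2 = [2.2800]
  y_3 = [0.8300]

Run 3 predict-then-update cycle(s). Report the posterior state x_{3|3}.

step 1: x^-=[-2.4333, 3.2900]  P^-=[0.8600 0.1074; 0.1074 0.9300]  H_jac=[-0.1965 -0.1453]  S=[0.4290]  K=[-0.4303; -0.3642]  nu=[-1.8576]  x^+=[-1.6340, 3.9666]  P^+=[0.7806 0.0402; 0.0402 0.8731]
step 2: x^-=[-0.7217, 3.9666]  P^-=[0.9352 0.2370; 0.2370 1.0231]  H_jac=[-0.2440 -0.0444]  S=[0.4328]  K=[-0.5516; -0.2386]  nu=[0.5292]  x^+=[-1.0136, 3.8404]  P^+=[0.8035 0.1800; 0.1800 0.9985]
step 3: x^-=[-0.1303, 3.8404]  P^-=[1.0292 0.4057; 0.4057 1.1485]  H_jac=[-0.2601 -0.0088]  S=[0.4416]  K=[-0.6143; -0.2619]  nu=[-0.7747]  x^+=[0.3456, 4.0433]  P^+=[0.8625 0.3346; 0.3346 1.1182]

x_post = [0.3456, 4.0433]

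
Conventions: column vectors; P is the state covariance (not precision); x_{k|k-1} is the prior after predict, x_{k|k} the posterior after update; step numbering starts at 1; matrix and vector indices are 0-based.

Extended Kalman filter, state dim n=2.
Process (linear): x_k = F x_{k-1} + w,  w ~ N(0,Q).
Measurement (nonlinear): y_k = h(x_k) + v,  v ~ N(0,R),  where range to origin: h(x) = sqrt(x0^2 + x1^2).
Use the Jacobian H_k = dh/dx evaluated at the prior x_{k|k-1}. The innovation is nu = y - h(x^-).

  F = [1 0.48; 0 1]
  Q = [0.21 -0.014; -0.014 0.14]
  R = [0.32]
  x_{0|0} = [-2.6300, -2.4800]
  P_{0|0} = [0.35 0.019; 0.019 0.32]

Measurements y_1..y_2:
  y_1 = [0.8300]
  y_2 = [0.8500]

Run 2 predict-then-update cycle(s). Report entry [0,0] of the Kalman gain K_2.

step 1: x^-=[-3.8204, -2.4800]  P^-=[0.6520 0.1586; 0.1586 0.4600]  H_jac=[-0.8388 -0.5445]  S=[1.0599]  K=[-0.5974; -0.3618]  nu=[-3.7248]  x^+=[-1.5952, -1.1323]  P^+=[0.2737 -0.0705; -0.0705 0.3212]
step 2: x^-=[-2.1387, -1.1323]  P^-=[0.4900 0.0697; 0.0697 0.4612]  H_jac=[-0.8838 -0.4679]  S=[0.8614]  K=[-0.5406; -0.3221]  nu=[-1.5700]  x^+=[-1.2899, -0.6267]  P^+=[0.2383 -0.0803; -0.0803 0.3719]

K[0,0] = -0.5406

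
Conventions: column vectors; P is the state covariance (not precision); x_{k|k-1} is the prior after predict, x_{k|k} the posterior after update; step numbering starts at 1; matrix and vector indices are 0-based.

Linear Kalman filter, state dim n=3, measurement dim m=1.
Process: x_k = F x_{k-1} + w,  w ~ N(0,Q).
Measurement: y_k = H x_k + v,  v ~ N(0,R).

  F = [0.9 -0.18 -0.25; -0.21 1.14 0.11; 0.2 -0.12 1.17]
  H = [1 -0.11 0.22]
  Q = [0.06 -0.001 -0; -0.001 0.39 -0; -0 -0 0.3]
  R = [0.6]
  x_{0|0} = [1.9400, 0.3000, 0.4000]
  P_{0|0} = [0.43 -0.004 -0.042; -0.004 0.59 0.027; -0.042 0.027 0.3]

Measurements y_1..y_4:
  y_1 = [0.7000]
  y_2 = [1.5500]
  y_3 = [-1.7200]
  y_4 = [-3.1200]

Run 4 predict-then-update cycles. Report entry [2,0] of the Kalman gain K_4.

K[2,0] = -0.1887

step 1: x^-=[1.5920, -0.0214, 0.8200]  P^-=[0.4688 -0.2304 -0.0440; -0.2304 1.1900 -0.0161; -0.0440 -0.0161 0.7093]  S=[1.1496]  K=[0.4214; -0.3174; 0.0990]  nu=[-1.0748]  x^+=[1.1391, 0.3197, 0.7136]  P^+=[0.2646 -0.0767 -0.0920; -0.0767 1.0742 0.0200; -0.0920 0.0200 0.6981]
step 2: x^-=[0.7892, 0.2038, 1.0244]  P^-=[0.4208 -0.3922 -0.2182; -0.3922 1.8521 -0.0407; -0.2182 -0.0407 1.2366]  S=[1.0954]  K=[0.3798; -0.5522; 0.0533]  nu=[0.5578]  x^+=[1.0011, -0.1043, 1.0541]  P^+=[0.2629 -0.1625 -0.2403; -0.1625 1.5180 -0.0084; -0.2403 -0.0084 1.2335]
step 3: x^-=[0.6562, -0.2132, 1.4460]  P^-=[0.5592 -0.6028 -0.4968; -0.6028 2.4762 -0.0585; -0.4968 -0.0585 1.9186]  S=[1.1989]  K=[0.4306; -0.7407; -0.0570]  nu=[-2.7178]  x^+=[-0.5141, 1.8000, 1.6009]  P^+=[0.3369 -0.2204 -0.4674; -0.2204 1.8183 -0.1091; -0.4674 -0.1091 1.9148]
step 4: x^-=[-1.1869, 2.3360, 1.5542]  P^-=[0.7835 -0.7625 -0.8775; -0.7625 2.8909 -0.1117; -0.8775 -0.1117 2.7832]  S=[1.3402]  K=[0.5031; -0.8246; -0.1887]  nu=[-2.0181]  x^+=[-2.2022, 4.0001, 1.9351]  P^+=[0.4442 -0.2065 -0.7503; -0.2065 1.9797 -0.3203; -0.7503 -0.3203 2.7355]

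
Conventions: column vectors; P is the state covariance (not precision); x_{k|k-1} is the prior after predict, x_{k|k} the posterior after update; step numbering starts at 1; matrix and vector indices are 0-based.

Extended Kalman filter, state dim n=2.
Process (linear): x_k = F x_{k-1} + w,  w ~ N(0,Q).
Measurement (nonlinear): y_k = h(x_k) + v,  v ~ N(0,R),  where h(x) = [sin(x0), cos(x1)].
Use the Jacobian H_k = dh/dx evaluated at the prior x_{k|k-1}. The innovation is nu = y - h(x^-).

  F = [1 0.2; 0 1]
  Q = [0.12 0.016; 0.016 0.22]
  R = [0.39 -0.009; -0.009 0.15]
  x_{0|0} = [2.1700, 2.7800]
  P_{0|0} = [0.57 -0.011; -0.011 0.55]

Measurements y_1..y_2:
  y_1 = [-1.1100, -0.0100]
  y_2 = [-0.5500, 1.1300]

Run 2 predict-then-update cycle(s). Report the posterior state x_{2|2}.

step 1: x^-=[2.7260, 2.7800]  P^-=[0.7076 0.1150; 0.1150 0.7700]  H_jac=[-0.9149 0.0000; 0.0000 -0.3538]  S=[0.9823 0.0282; 0.0282 0.2464]  K=[-0.6565 -0.0899; -0.0756 -1.0970]  nu=[-1.5137, 0.9253]  x^+=[3.6365, 1.8793]  P^+=[0.2790 0.0214; 0.0214 0.4632]
step 2: x^-=[4.0124, 1.8793]  P^-=[0.4261 0.1301; 0.1301 0.6832]  H_jac=[-0.6442 0.0000; 0.0000 -0.9528]  S=[0.5668 0.0708; 0.0708 0.7702]  K=[-0.4695 -0.1177; -0.0427 -0.8412]  nu=[0.2148, 1.4337]  x^+=[3.7427, 0.6641]  P^+=[0.2826 0.0141; 0.0141 0.1320]

x_post = [3.7427, 0.6641]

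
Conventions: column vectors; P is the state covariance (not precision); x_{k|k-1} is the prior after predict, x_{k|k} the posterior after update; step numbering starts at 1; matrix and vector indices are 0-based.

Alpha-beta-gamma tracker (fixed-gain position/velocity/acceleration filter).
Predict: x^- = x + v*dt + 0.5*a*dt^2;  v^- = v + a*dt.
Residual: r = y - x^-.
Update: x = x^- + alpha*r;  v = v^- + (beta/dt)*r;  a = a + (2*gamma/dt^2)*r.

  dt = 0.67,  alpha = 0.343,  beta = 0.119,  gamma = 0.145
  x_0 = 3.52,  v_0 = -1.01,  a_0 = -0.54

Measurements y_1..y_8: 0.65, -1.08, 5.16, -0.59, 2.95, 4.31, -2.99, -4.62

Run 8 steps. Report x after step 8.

step 1: x_pred=2.7221  r=-2.0721  x^+=2.0114  v^+=-1.7398  a^+=-1.8786
step 2: x_pred=0.4240  r=-1.5040  x^+=-0.0919  v^+=-3.2656  a^+=-2.8503
step 3: x_pred=-2.9196  r=8.0796  x^+=-0.1483  v^+=-3.7403  a^+=2.3693
step 4: x_pred=-2.1225  r=1.5325  x^+=-1.5968  v^+=-1.8806  a^+=3.3594
step 5: x_pred=-2.1029  r=5.0529  x^+=-0.3697  v^+=1.2676  a^+=6.6236
step 6: x_pred=1.9662  r=2.3438  x^+=2.7701  v^+=6.1217  a^+=8.1378
step 7: x_pred=8.6982  r=-11.6882  x^+=4.6891  v^+=9.4980  a^+=0.5869
step 8: x_pred=11.1845  r=-15.8045  x^+=5.7636  v^+=7.0842  a^+=-9.6232

x_post = 5.7636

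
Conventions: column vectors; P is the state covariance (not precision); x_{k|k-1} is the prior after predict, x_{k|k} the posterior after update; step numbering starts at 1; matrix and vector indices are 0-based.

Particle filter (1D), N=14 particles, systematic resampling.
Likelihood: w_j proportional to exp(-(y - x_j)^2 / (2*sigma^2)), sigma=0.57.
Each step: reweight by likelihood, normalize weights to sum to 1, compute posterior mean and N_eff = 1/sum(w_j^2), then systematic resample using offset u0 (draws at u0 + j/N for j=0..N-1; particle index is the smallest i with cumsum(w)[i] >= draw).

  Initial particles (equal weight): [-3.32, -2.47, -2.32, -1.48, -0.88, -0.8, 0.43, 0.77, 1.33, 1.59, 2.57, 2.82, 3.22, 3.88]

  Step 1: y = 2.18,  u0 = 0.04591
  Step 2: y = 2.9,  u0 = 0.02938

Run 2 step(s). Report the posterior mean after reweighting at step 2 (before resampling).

post_mean = 2.6942

step 1: w=[0.0000, 0.0000, 0.0000, 0.0000, 0.0000, 0.0000, 0.0036, 0.0188, 0.1319, 0.2346, 0.3172, 0.2134, 0.0759, 0.0047]  mean=2.2439  Neff=4.4502  idx=[8, 8, 9, 9, 9, 10, 10, 10, 10, 10, 11, 11, 11, 12]
step 2: w=[0.0027, 0.0027, 0.0086, 0.0086, 0.0086, 0.1017, 0.1017, 0.1017, 0.1017, 0.1017, 0.1191, 0.1191, 0.1191, 0.1028]  mean=2.6942  Neff=9.5124  idx=[4, 5, 6, 7, 7, 8, 9, 9, 10, 11, 11, 12, 12, 13]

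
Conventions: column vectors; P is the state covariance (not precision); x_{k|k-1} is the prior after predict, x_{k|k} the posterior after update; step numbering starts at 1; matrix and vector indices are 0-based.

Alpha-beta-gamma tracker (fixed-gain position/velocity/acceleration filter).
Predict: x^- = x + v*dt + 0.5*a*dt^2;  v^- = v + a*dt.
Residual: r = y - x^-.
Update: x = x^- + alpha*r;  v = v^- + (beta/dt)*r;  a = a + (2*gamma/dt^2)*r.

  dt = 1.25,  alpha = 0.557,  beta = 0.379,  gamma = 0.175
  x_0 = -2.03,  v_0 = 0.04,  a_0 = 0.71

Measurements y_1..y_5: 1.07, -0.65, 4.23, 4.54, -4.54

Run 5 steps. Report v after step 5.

step 1: x_pred=-1.4253  r=2.4953  x^+=-0.0354  v^+=1.6841  a^+=1.2689
step 2: x_pred=3.0610  r=-3.7110  x^+=0.9940  v^+=2.1451  a^+=0.4377
step 3: x_pred=4.0173  r=0.2127  x^+=4.1358  v^+=2.7567  a^+=0.4853
step 4: x_pred=7.9608  r=-3.4208  x^+=6.0554  v^+=2.3262  a^+=-0.2809
step 5: x_pred=8.7436  r=-13.2836  x^+=1.3446  v^+=-2.0526  a^+=-3.2565

v_post = -2.0526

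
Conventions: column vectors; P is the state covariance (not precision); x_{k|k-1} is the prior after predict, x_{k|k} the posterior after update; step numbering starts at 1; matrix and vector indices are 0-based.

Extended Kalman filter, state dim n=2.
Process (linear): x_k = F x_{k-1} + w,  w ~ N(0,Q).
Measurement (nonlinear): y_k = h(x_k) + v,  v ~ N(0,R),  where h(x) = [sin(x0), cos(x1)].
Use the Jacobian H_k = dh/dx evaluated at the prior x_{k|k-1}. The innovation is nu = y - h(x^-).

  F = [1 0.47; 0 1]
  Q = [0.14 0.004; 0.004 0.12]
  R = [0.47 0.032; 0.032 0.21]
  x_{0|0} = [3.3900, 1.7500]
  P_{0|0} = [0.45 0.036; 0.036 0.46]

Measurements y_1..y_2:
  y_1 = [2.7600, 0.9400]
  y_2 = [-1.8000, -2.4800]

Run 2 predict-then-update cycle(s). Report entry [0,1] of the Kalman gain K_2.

K[0,1] = -0.0890

step 1: x^-=[4.2125, 1.7500]  P^-=[0.7255 0.2562; 0.2562 0.5800]  H_jac=[-0.4793 0.0000; 0.0000 -0.9840]  S=[0.6367 0.1528; 0.1528 0.7716]  K=[-0.4911 -0.2295; -0.0161 -0.7365]  nu=[3.6376, 1.1182]  x^+=[2.1695, 0.8679]  P^+=[0.4968 0.0649; 0.0649 0.1577]
step 2: x^-=[2.5775, 0.8679]  P^-=[0.7327 0.1431; 0.1431 0.2777]  H_jac=[-0.8450 0.0000; 0.0000 -0.7630]  S=[0.9932 0.1242; 0.1242 0.3717]  K=[-0.6123 -0.0890; -0.0526 -0.5525]  nu=[-2.3347, -3.1264]  x^+=[4.2852, 2.7181]  P^+=[0.3439 0.0502; 0.0502 0.1543]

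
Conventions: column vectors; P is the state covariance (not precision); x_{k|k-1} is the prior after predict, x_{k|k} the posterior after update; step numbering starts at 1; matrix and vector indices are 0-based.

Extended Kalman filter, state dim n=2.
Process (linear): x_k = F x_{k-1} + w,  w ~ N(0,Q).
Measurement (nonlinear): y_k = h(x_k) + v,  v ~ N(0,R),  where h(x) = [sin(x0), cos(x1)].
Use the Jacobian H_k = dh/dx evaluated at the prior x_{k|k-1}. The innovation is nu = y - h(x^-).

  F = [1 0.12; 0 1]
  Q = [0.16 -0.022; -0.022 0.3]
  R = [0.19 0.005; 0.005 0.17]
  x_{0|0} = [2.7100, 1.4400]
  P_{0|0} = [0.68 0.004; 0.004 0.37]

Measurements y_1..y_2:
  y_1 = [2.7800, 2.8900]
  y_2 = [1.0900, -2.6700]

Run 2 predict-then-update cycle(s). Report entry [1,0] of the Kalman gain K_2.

K[1,0] = -0.0113

step 1: x^-=[2.8828, 1.4400]  P^-=[0.8463 0.0264; 0.0264 0.6700]  H_jac=[-0.9667 0.0000; 0.0000 -0.9915]  S=[0.9809 0.0303; 0.0303 0.8286]  K=[-0.8340 -0.0011; -0.0013 -0.8016]  nu=[2.5241, 2.7596]  x^+=[0.7746, -0.7753]  P^+=[0.1639 0.0044; 0.0044 0.1375]
step 2: x^-=[0.6816, -0.7753]  P^-=[0.3270 -0.0011; -0.0011 0.4375]  H_jac=[0.7766 0.0000; 0.0000 0.7000]  S=[0.3872 0.0044; 0.0044 0.3843]  K=[0.6559 -0.0095; -0.0113 0.7968]  nu=[0.4600, -3.3842]  x^+=[1.0155, -3.4772]  P^+=[0.1604 0.0024; 0.0024 0.1935]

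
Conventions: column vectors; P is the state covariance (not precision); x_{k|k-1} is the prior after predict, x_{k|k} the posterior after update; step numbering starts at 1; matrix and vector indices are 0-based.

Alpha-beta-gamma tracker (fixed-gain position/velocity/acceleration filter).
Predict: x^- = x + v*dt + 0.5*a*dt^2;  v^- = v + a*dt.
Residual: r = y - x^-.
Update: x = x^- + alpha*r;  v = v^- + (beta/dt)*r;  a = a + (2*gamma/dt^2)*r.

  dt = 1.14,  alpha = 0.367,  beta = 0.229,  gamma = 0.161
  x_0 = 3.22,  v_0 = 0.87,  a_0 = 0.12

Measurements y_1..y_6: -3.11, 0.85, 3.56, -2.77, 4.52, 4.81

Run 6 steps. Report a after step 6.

step 1: x_pred=4.2898  r=-7.3998  x^+=1.5741  v^+=-0.4796  a^+=-1.7134
step 2: x_pred=-0.0861  r=0.9361  x^+=0.2574  v^+=-2.2449  a^+=-1.4815
step 3: x_pred=-3.2644  r=6.8244  x^+=-0.7599  v^+=-2.5629  a^+=0.2094
step 4: x_pred=-3.5456  r=0.7756  x^+=-3.2609  v^+=-2.1684  a^+=0.4015
step 5: x_pred=-5.4720  r=9.9920  x^+=-1.8049  v^+=0.2965  a^+=2.8773
step 6: x_pred=0.4027  r=4.4073  x^+=2.0202  v^+=4.4619  a^+=3.9692

a_post = 3.9692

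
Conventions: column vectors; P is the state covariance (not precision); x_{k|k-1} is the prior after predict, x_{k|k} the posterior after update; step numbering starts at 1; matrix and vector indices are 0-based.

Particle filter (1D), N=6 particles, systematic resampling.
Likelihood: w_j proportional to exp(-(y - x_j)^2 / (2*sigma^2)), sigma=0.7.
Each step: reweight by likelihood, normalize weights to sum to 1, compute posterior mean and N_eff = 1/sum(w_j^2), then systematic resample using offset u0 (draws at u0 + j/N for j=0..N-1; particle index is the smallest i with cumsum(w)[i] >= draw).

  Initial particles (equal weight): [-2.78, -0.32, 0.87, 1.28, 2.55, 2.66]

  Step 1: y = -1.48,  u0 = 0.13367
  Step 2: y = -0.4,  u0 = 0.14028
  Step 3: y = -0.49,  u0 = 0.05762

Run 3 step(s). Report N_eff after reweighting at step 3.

step 1: w=[0.4093, 0.5816, 0.0082, 0.0010, 0.0000, 0.0000]  mean=-1.3155  Neff=1.9771  idx=[0, 0, 1, 1, 1, 1]
step 2: w=[0.0008, 0.0008, 0.2496, 0.2496, 0.2496, 0.2496]  mean=-0.3238  Neff=4.0124  idx=[2, 3, 3, 4, 5, 5]
step 3: w=[0.1667, 0.1667, 0.1667, 0.1667, 0.1667, 0.1667]  mean=-0.3200  Neff=6.0000  idx=[0, 1, 2, 3, 4, 5]

N_eff = 6.0000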